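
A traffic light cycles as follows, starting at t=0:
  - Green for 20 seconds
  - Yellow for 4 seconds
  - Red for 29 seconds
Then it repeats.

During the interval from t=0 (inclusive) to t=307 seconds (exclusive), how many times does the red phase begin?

Answer: 6

Derivation:
Cycle = 20+4+29 = 53s
red phase starts at t = k*53 + 24 for k=0,1,2,...
Need k*53+24 < 307 → k < 5.340
k ∈ {0, ..., 5} → 6 starts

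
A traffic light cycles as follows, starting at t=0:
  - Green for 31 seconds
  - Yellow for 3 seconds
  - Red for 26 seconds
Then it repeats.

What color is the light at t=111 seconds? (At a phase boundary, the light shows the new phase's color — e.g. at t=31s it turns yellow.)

Cycle length = 31 + 3 + 26 = 60s
t = 111, phase_t = 111 mod 60 = 51
51 >= 34 → RED

Answer: red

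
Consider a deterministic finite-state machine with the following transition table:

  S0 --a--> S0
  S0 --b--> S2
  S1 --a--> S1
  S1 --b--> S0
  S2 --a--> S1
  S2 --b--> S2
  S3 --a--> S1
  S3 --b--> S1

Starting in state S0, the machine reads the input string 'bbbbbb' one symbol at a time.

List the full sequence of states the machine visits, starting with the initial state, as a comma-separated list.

Answer: S0, S2, S2, S2, S2, S2, S2

Derivation:
Start: S0
  read 'b': S0 --b--> S2
  read 'b': S2 --b--> S2
  read 'b': S2 --b--> S2
  read 'b': S2 --b--> S2
  read 'b': S2 --b--> S2
  read 'b': S2 --b--> S2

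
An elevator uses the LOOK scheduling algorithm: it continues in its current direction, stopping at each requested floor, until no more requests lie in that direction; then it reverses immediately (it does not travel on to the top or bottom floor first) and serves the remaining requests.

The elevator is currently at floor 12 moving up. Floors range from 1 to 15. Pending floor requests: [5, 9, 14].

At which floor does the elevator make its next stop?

Answer: 14

Derivation:
Current floor: 12, direction: up
Requests above: [14]
Requests below: [5, 9]
Moving up and requests lie above → nearest above is min([14]) = 14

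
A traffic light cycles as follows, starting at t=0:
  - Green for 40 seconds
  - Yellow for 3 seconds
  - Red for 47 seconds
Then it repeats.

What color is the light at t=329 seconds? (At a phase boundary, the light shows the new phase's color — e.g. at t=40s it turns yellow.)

Answer: red

Derivation:
Cycle length = 40 + 3 + 47 = 90s
t = 329, phase_t = 329 mod 90 = 59
59 >= 43 → RED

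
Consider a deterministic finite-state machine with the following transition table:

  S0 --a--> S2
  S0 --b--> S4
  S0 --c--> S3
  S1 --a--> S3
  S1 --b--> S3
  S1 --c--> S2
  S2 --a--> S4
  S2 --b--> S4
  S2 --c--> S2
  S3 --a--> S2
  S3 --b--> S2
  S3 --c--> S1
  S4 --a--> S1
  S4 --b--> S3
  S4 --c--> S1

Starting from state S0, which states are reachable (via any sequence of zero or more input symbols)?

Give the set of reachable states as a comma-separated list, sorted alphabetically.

Answer: S0, S1, S2, S3, S4

Derivation:
BFS from S0:
  visit S0: S0--a-->S2 (new), S0--b-->S4 (new), S0--c-->S3 (new)
  visit S2: S2--a-->S4 (seen), S2--b-->S4 (seen), S2--c-->S2 (seen)
  visit S4: S4--a-->S1 (new), S4--b-->S3 (seen), S4--c-->S1 (seen)
  visit S3: S3--a-->S2 (seen), S3--b-->S2 (seen), S3--c-->S1 (seen)
  visit S1: S1--a-->S3 (seen), S1--b-->S3 (seen), S1--c-->S2 (seen)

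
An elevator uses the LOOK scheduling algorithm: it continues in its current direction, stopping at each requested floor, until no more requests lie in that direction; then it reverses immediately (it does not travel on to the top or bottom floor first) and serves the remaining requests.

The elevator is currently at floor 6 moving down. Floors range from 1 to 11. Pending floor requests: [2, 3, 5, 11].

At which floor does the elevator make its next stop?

Answer: 5

Derivation:
Current floor: 6, direction: down
Requests above: [11]
Requests below: [2, 3, 5]
Moving down and requests lie below → nearest below is max([2, 3, 5]) = 5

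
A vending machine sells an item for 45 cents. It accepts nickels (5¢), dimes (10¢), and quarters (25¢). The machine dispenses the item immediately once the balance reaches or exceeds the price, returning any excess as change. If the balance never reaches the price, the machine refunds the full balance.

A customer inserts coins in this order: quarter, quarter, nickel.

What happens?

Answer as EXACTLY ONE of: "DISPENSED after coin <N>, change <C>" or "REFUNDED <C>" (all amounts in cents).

Price: 45¢
Coin 1 (quarter, 25¢): balance = 25¢
Coin 2 (quarter, 25¢): balance = 50¢
  → balance >= price → DISPENSE, change = 50 - 45 = 5¢

Answer: DISPENSED after coin 2, change 5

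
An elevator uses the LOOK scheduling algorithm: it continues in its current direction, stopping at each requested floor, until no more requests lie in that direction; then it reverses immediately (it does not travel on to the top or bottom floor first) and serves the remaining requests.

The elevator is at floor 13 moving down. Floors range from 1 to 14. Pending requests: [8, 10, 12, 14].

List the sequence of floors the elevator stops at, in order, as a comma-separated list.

Answer: 12, 10, 8, 14

Derivation:
Current: 13, moving DOWN
Serve below first (descending): [12, 10, 8]
Then reverse, serve above (ascending): [14]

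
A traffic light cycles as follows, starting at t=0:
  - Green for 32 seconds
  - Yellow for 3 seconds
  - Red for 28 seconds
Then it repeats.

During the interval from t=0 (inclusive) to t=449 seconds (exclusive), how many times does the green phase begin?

Cycle = 32+3+28 = 63s
green phase starts at t = k*63 + 0 for k=0,1,2,...
Need k*63+0 < 449 → k < 7.127
k ∈ {0, ..., 7} → 8 starts

Answer: 8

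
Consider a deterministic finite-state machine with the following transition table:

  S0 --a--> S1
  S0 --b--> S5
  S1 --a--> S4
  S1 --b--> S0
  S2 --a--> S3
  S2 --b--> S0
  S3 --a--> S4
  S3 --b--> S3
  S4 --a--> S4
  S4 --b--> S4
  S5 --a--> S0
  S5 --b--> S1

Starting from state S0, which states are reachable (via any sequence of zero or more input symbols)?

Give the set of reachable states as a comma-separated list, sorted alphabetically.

Answer: S0, S1, S4, S5

Derivation:
BFS from S0:
  visit S0: S0--a-->S1 (new), S0--b-->S5 (new)
  visit S1: S1--a-->S4 (new), S1--b-->S0 (seen)
  visit S5: S5--a-->S0 (seen), S5--b-->S1 (seen)
  visit S4: S4--a-->S4 (seen), S4--b-->S4 (seen)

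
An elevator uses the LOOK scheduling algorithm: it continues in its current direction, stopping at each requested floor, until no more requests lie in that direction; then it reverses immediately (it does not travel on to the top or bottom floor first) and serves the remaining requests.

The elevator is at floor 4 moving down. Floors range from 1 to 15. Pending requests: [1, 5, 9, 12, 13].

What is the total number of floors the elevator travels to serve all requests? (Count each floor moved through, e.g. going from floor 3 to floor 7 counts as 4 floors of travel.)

Start at floor 4 moving down, LOOK stop order: [1, 5, 9, 12, 13]
  4 → 1: |1-4| = 3, total = 3
  1 → 5: |5-1| = 4, total = 7
  5 → 9: |9-5| = 4, total = 11
  9 → 12: |12-9| = 3, total = 14
  12 → 13: |13-12| = 1, total = 15

Answer: 15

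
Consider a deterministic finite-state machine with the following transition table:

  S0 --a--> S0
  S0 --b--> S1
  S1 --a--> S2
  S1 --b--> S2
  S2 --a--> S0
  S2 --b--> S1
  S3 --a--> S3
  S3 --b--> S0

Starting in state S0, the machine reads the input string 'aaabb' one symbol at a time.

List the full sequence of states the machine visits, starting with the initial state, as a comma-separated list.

Answer: S0, S0, S0, S0, S1, S2

Derivation:
Start: S0
  read 'a': S0 --a--> S0
  read 'a': S0 --a--> S0
  read 'a': S0 --a--> S0
  read 'b': S0 --b--> S1
  read 'b': S1 --b--> S2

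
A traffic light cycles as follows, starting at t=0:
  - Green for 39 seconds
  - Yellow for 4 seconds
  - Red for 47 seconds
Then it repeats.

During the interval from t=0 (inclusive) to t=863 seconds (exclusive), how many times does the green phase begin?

Cycle = 39+4+47 = 90s
green phase starts at t = k*90 + 0 for k=0,1,2,...
Need k*90+0 < 863 → k < 9.589
k ∈ {0, ..., 9} → 10 starts

Answer: 10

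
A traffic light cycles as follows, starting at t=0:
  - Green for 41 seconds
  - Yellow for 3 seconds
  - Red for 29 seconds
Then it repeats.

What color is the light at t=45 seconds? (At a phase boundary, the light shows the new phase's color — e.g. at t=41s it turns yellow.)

Answer: red

Derivation:
Cycle length = 41 + 3 + 29 = 73s
t = 45, phase_t = 45 mod 73 = 45
45 >= 44 → RED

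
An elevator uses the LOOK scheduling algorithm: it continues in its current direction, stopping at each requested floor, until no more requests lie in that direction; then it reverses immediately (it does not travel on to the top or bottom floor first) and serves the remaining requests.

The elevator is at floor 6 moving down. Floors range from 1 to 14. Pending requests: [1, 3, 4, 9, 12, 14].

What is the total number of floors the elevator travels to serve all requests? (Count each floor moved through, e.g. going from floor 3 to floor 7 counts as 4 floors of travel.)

Answer: 18

Derivation:
Start at floor 6 moving down, LOOK stop order: [4, 3, 1, 9, 12, 14]
  6 → 4: |4-6| = 2, total = 2
  4 → 3: |3-4| = 1, total = 3
  3 → 1: |1-3| = 2, total = 5
  1 → 9: |9-1| = 8, total = 13
  9 → 12: |12-9| = 3, total = 16
  12 → 14: |14-12| = 2, total = 18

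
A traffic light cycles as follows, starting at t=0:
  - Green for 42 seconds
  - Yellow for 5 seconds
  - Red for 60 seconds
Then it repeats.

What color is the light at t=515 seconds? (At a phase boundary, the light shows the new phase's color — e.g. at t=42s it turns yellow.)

Answer: red

Derivation:
Cycle length = 42 + 5 + 60 = 107s
t = 515, phase_t = 515 mod 107 = 87
87 >= 47 → RED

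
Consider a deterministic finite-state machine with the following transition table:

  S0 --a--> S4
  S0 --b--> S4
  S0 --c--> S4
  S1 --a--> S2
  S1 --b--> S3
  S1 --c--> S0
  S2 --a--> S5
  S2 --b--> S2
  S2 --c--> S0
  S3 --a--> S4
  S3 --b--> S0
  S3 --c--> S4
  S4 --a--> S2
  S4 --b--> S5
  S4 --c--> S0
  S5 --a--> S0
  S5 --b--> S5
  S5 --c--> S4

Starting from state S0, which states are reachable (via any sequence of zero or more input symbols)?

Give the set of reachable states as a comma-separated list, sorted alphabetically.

Answer: S0, S2, S4, S5

Derivation:
BFS from S0:
  visit S0: S0--a-->S4 (new), S0--b-->S4 (seen), S0--c-->S4 (seen)
  visit S4: S4--a-->S2 (new), S4--b-->S5 (new), S4--c-->S0 (seen)
  visit S2: S2--a-->S5 (seen), S2--b-->S2 (seen), S2--c-->S0 (seen)
  visit S5: S5--a-->S0 (seen), S5--b-->S5 (seen), S5--c-->S4 (seen)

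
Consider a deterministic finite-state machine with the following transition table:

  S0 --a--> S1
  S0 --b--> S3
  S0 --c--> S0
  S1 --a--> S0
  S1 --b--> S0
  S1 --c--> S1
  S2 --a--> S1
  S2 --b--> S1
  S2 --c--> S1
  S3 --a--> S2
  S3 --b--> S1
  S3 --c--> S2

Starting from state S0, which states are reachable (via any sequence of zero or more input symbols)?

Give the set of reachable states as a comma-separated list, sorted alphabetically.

BFS from S0:
  visit S0: S0--a-->S1 (new), S0--b-->S3 (new), S0--c-->S0 (seen)
  visit S1: S1--a-->S0 (seen), S1--b-->S0 (seen), S1--c-->S1 (seen)
  visit S3: S3--a-->S2 (new), S3--b-->S1 (seen), S3--c-->S2 (seen)
  visit S2: S2--a-->S1 (seen), S2--b-->S1 (seen), S2--c-->S1 (seen)

Answer: S0, S1, S2, S3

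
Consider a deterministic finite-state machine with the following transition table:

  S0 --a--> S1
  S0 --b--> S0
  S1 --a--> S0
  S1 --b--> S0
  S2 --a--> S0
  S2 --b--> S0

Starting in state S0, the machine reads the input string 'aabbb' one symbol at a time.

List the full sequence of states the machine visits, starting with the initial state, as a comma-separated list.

Start: S0
  read 'a': S0 --a--> S1
  read 'a': S1 --a--> S0
  read 'b': S0 --b--> S0
  read 'b': S0 --b--> S0
  read 'b': S0 --b--> S0

Answer: S0, S1, S0, S0, S0, S0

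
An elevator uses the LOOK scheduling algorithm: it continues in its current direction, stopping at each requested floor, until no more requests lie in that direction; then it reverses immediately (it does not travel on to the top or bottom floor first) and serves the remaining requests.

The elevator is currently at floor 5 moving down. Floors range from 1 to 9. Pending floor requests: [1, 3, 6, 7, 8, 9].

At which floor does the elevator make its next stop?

Current floor: 5, direction: down
Requests above: [6, 7, 8, 9]
Requests below: [1, 3]
Moving down and requests lie below → nearest below is max([1, 3]) = 3

Answer: 3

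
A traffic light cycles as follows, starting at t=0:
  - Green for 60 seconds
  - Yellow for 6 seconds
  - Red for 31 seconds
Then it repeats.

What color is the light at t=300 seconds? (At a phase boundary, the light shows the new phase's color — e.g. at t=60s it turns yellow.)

Answer: green

Derivation:
Cycle length = 60 + 6 + 31 = 97s
t = 300, phase_t = 300 mod 97 = 9
9 < 60 (green end) → GREEN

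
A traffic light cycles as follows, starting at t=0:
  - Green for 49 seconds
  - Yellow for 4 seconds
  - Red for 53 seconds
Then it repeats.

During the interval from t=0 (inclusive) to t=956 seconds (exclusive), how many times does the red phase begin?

Cycle = 49+4+53 = 106s
red phase starts at t = k*106 + 53 for k=0,1,2,...
Need k*106+53 < 956 → k < 8.519
k ∈ {0, ..., 8} → 9 starts

Answer: 9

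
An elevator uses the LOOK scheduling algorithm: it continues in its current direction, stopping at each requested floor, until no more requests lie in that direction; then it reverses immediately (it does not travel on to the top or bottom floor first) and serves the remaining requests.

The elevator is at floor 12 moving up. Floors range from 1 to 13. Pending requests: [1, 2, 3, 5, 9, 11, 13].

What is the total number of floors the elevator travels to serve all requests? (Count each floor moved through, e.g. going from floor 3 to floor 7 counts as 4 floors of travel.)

Answer: 13

Derivation:
Start at floor 12 moving up, LOOK stop order: [13, 11, 9, 5, 3, 2, 1]
  12 → 13: |13-12| = 1, total = 1
  13 → 11: |11-13| = 2, total = 3
  11 → 9: |9-11| = 2, total = 5
  9 → 5: |5-9| = 4, total = 9
  5 → 3: |3-5| = 2, total = 11
  3 → 2: |2-3| = 1, total = 12
  2 → 1: |1-2| = 1, total = 13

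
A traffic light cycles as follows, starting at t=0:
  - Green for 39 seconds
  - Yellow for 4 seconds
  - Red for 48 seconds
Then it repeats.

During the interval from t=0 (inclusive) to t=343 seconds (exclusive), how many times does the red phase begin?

Answer: 4

Derivation:
Cycle = 39+4+48 = 91s
red phase starts at t = k*91 + 43 for k=0,1,2,...
Need k*91+43 < 343 → k < 3.297
k ∈ {0, ..., 3} → 4 starts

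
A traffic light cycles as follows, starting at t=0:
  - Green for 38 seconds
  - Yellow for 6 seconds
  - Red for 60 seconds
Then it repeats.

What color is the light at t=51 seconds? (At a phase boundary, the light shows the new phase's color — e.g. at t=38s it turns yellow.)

Cycle length = 38 + 6 + 60 = 104s
t = 51, phase_t = 51 mod 104 = 51
51 >= 44 → RED

Answer: red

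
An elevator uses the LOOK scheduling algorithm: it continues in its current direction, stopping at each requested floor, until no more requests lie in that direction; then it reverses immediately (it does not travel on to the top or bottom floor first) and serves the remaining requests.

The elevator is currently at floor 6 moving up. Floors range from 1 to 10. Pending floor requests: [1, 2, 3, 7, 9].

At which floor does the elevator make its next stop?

Current floor: 6, direction: up
Requests above: [7, 9]
Requests below: [1, 2, 3]
Moving up and requests lie above → nearest above is min([7, 9]) = 7

Answer: 7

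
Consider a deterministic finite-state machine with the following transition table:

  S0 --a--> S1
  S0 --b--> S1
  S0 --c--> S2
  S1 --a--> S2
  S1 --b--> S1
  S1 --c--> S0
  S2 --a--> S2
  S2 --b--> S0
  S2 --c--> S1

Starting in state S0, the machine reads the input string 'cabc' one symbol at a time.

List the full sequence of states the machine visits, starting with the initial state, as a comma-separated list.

Answer: S0, S2, S2, S0, S2

Derivation:
Start: S0
  read 'c': S0 --c--> S2
  read 'a': S2 --a--> S2
  read 'b': S2 --b--> S0
  read 'c': S0 --c--> S2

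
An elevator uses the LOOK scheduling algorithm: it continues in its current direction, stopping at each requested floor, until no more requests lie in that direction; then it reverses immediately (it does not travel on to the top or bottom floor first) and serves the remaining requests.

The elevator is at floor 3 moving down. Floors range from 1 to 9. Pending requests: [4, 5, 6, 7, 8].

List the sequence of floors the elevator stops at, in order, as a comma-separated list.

Answer: 4, 5, 6, 7, 8

Derivation:
Current: 3, moving DOWN
Serve below first (descending): []
Then reverse, serve above (ascending): [4, 5, 6, 7, 8]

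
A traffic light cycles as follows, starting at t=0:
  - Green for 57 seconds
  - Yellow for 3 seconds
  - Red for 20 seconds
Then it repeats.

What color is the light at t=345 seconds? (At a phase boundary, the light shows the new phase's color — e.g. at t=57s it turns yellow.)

Answer: green

Derivation:
Cycle length = 57 + 3 + 20 = 80s
t = 345, phase_t = 345 mod 80 = 25
25 < 57 (green end) → GREEN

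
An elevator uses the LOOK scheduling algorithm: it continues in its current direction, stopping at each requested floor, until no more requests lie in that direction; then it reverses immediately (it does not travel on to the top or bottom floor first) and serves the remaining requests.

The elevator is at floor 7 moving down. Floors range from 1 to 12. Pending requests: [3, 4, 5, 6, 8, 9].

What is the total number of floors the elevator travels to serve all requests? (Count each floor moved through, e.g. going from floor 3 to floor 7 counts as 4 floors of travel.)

Answer: 10

Derivation:
Start at floor 7 moving down, LOOK stop order: [6, 5, 4, 3, 8, 9]
  7 → 6: |6-7| = 1, total = 1
  6 → 5: |5-6| = 1, total = 2
  5 → 4: |4-5| = 1, total = 3
  4 → 3: |3-4| = 1, total = 4
  3 → 8: |8-3| = 5, total = 9
  8 → 9: |9-8| = 1, total = 10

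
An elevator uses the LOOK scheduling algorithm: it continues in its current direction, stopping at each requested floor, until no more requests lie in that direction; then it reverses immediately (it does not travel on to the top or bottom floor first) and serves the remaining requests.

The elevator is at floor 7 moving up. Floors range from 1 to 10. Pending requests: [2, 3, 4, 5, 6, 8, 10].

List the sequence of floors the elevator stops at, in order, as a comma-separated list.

Current: 7, moving UP
Serve above first (ascending): [8, 10]
Then reverse, serve below (descending): [6, 5, 4, 3, 2]

Answer: 8, 10, 6, 5, 4, 3, 2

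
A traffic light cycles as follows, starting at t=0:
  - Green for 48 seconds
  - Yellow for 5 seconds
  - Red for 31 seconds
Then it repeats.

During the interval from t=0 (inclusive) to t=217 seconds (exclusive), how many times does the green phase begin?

Cycle = 48+5+31 = 84s
green phase starts at t = k*84 + 0 for k=0,1,2,...
Need k*84+0 < 217 → k < 2.583
k ∈ {0, ..., 2} → 3 starts

Answer: 3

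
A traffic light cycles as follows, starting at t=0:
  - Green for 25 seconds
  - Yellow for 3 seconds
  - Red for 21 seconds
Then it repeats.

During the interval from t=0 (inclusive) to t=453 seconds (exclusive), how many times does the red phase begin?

Cycle = 25+3+21 = 49s
red phase starts at t = k*49 + 28 for k=0,1,2,...
Need k*49+28 < 453 → k < 8.673
k ∈ {0, ..., 8} → 9 starts

Answer: 9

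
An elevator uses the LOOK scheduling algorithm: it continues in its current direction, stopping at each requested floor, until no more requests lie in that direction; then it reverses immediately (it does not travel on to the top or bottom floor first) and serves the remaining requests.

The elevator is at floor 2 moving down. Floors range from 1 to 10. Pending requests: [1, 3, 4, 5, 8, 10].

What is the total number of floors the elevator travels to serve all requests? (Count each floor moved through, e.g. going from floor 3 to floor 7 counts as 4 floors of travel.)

Answer: 10

Derivation:
Start at floor 2 moving down, LOOK stop order: [1, 3, 4, 5, 8, 10]
  2 → 1: |1-2| = 1, total = 1
  1 → 3: |3-1| = 2, total = 3
  3 → 4: |4-3| = 1, total = 4
  4 → 5: |5-4| = 1, total = 5
  5 → 8: |8-5| = 3, total = 8
  8 → 10: |10-8| = 2, total = 10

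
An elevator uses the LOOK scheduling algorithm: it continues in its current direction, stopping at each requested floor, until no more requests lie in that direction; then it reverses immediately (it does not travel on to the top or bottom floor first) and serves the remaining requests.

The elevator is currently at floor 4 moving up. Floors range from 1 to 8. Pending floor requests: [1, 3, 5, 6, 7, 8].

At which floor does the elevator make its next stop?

Current floor: 4, direction: up
Requests above: [5, 6, 7, 8]
Requests below: [1, 3]
Moving up and requests lie above → nearest above is min([5, 6, 7, 8]) = 5

Answer: 5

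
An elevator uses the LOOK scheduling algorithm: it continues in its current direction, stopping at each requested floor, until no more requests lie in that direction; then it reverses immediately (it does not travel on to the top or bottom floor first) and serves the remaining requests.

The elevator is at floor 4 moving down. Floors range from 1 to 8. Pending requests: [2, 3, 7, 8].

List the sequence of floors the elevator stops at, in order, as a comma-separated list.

Answer: 3, 2, 7, 8

Derivation:
Current: 4, moving DOWN
Serve below first (descending): [3, 2]
Then reverse, serve above (ascending): [7, 8]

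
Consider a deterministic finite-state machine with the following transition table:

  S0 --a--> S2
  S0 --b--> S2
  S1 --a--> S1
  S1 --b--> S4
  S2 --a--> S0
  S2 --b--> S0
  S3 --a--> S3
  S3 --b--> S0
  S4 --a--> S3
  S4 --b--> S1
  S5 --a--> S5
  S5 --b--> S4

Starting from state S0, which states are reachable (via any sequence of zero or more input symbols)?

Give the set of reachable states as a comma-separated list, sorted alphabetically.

BFS from S0:
  visit S0: S0--a-->S2 (new), S0--b-->S2 (seen)
  visit S2: S2--a-->S0 (seen), S2--b-->S0 (seen)

Answer: S0, S2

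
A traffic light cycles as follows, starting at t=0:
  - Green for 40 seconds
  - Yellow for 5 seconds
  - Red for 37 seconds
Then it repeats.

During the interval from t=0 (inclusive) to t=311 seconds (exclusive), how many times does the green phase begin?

Answer: 4

Derivation:
Cycle = 40+5+37 = 82s
green phase starts at t = k*82 + 0 for k=0,1,2,...
Need k*82+0 < 311 → k < 3.793
k ∈ {0, ..., 3} → 4 starts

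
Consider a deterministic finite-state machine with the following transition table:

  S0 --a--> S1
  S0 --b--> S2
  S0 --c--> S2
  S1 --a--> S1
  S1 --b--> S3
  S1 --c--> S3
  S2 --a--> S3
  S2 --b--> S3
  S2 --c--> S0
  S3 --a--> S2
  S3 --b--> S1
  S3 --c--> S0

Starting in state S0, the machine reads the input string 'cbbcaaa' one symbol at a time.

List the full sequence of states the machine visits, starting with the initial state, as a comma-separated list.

Start: S0
  read 'c': S0 --c--> S2
  read 'b': S2 --b--> S3
  read 'b': S3 --b--> S1
  read 'c': S1 --c--> S3
  read 'a': S3 --a--> S2
  read 'a': S2 --a--> S3
  read 'a': S3 --a--> S2

Answer: S0, S2, S3, S1, S3, S2, S3, S2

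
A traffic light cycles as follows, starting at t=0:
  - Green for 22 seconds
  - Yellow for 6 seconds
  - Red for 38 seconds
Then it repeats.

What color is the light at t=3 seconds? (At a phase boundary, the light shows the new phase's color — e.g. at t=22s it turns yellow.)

Answer: green

Derivation:
Cycle length = 22 + 6 + 38 = 66s
t = 3, phase_t = 3 mod 66 = 3
3 < 22 (green end) → GREEN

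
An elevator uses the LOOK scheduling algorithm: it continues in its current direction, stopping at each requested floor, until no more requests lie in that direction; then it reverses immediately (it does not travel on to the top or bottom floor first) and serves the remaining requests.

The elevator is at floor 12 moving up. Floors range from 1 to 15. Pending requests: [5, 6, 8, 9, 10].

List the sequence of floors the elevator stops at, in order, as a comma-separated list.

Answer: 10, 9, 8, 6, 5

Derivation:
Current: 12, moving UP
Serve above first (ascending): []
Then reverse, serve below (descending): [10, 9, 8, 6, 5]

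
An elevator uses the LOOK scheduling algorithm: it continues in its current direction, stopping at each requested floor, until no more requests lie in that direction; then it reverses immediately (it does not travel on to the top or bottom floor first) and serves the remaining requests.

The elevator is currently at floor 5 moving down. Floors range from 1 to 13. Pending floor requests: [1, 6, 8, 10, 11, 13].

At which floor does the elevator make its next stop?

Current floor: 5, direction: down
Requests above: [6, 8, 10, 11, 13]
Requests below: [1]
Moving down and requests lie below → nearest below is max([1]) = 1

Answer: 1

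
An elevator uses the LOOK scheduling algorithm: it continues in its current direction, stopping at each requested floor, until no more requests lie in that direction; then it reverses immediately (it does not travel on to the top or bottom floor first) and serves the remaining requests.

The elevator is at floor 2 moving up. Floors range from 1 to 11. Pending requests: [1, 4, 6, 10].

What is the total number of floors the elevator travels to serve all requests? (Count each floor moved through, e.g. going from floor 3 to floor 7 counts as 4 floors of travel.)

Answer: 17

Derivation:
Start at floor 2 moving up, LOOK stop order: [4, 6, 10, 1]
  2 → 4: |4-2| = 2, total = 2
  4 → 6: |6-4| = 2, total = 4
  6 → 10: |10-6| = 4, total = 8
  10 → 1: |1-10| = 9, total = 17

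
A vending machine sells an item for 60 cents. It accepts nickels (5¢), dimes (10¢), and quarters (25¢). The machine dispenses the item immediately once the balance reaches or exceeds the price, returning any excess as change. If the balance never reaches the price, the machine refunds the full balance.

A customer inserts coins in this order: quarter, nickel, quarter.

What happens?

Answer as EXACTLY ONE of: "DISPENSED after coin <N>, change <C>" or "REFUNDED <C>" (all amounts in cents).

Price: 60¢
Coin 1 (quarter, 25¢): balance = 25¢
Coin 2 (nickel, 5¢): balance = 30¢
Coin 3 (quarter, 25¢): balance = 55¢
All coins inserted, balance 55¢ < price 60¢ → REFUND 55¢

Answer: REFUNDED 55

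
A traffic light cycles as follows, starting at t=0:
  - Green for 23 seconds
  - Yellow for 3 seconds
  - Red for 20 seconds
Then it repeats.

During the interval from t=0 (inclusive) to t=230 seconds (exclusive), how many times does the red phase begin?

Answer: 5

Derivation:
Cycle = 23+3+20 = 46s
red phase starts at t = k*46 + 26 for k=0,1,2,...
Need k*46+26 < 230 → k < 4.435
k ∈ {0, ..., 4} → 5 starts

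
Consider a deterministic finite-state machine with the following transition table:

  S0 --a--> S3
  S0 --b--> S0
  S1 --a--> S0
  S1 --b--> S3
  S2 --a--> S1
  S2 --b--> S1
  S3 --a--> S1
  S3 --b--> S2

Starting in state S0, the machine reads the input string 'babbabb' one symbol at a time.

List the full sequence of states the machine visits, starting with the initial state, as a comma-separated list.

Answer: S0, S0, S3, S2, S1, S0, S0, S0

Derivation:
Start: S0
  read 'b': S0 --b--> S0
  read 'a': S0 --a--> S3
  read 'b': S3 --b--> S2
  read 'b': S2 --b--> S1
  read 'a': S1 --a--> S0
  read 'b': S0 --b--> S0
  read 'b': S0 --b--> S0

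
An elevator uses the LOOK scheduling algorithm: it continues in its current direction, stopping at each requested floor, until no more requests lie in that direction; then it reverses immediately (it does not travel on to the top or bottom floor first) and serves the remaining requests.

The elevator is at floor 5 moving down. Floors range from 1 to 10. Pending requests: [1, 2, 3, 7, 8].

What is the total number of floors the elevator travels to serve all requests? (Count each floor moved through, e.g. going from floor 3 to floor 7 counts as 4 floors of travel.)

Start at floor 5 moving down, LOOK stop order: [3, 2, 1, 7, 8]
  5 → 3: |3-5| = 2, total = 2
  3 → 2: |2-3| = 1, total = 3
  2 → 1: |1-2| = 1, total = 4
  1 → 7: |7-1| = 6, total = 10
  7 → 8: |8-7| = 1, total = 11

Answer: 11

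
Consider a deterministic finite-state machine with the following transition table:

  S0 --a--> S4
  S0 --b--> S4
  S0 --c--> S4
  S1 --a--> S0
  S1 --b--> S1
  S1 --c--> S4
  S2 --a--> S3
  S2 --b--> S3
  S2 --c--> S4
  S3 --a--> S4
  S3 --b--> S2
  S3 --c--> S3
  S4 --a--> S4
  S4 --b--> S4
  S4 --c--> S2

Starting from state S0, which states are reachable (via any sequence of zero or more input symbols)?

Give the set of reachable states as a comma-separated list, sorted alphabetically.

Answer: S0, S2, S3, S4

Derivation:
BFS from S0:
  visit S0: S0--a-->S4 (new), S0--b-->S4 (seen), S0--c-->S4 (seen)
  visit S4: S4--a-->S4 (seen), S4--b-->S4 (seen), S4--c-->S2 (new)
  visit S2: S2--a-->S3 (new), S2--b-->S3 (seen), S2--c-->S4 (seen)
  visit S3: S3--a-->S4 (seen), S3--b-->S2 (seen), S3--c-->S3 (seen)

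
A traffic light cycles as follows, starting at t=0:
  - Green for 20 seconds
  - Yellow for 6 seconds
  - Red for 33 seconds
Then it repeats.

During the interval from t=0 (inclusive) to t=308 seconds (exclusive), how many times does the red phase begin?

Cycle = 20+6+33 = 59s
red phase starts at t = k*59 + 26 for k=0,1,2,...
Need k*59+26 < 308 → k < 4.780
k ∈ {0, ..., 4} → 5 starts

Answer: 5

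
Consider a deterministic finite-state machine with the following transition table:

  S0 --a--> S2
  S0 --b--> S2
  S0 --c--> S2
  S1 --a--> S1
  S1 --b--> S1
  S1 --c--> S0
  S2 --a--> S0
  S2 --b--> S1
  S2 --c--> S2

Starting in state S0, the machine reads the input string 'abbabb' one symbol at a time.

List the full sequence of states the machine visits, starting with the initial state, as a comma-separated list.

Start: S0
  read 'a': S0 --a--> S2
  read 'b': S2 --b--> S1
  read 'b': S1 --b--> S1
  read 'a': S1 --a--> S1
  read 'b': S1 --b--> S1
  read 'b': S1 --b--> S1

Answer: S0, S2, S1, S1, S1, S1, S1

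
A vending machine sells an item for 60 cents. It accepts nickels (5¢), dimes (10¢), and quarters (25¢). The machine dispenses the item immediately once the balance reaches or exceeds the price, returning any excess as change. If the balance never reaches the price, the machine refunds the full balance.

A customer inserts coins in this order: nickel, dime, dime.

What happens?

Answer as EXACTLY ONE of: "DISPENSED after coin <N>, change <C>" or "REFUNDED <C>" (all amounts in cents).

Answer: REFUNDED 25

Derivation:
Price: 60¢
Coin 1 (nickel, 5¢): balance = 5¢
Coin 2 (dime, 10¢): balance = 15¢
Coin 3 (dime, 10¢): balance = 25¢
All coins inserted, balance 25¢ < price 60¢ → REFUND 25¢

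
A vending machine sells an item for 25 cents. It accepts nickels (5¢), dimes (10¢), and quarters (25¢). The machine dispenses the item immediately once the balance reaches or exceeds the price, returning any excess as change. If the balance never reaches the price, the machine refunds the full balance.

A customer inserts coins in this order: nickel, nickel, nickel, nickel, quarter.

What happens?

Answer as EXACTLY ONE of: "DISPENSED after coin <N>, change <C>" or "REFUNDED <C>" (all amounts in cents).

Answer: DISPENSED after coin 5, change 20

Derivation:
Price: 25¢
Coin 1 (nickel, 5¢): balance = 5¢
Coin 2 (nickel, 5¢): balance = 10¢
Coin 3 (nickel, 5¢): balance = 15¢
Coin 4 (nickel, 5¢): balance = 20¢
Coin 5 (quarter, 25¢): balance = 45¢
  → balance >= price → DISPENSE, change = 45 - 25 = 20¢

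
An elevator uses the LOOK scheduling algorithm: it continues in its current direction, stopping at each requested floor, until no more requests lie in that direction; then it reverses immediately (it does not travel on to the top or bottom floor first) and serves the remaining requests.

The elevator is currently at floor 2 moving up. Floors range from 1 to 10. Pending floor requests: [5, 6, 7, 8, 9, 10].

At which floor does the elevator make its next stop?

Answer: 5

Derivation:
Current floor: 2, direction: up
Requests above: [5, 6, 7, 8, 9, 10]
Requests below: []
Moving up and requests lie above → nearest above is min([5, 6, 7, 8, 9, 10]) = 5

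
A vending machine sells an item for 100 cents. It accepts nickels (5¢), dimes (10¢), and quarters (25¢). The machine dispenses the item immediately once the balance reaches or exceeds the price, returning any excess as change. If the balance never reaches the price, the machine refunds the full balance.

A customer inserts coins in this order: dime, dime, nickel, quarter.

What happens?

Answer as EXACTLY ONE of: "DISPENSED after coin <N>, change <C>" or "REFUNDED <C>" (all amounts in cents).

Answer: REFUNDED 50

Derivation:
Price: 100¢
Coin 1 (dime, 10¢): balance = 10¢
Coin 2 (dime, 10¢): balance = 20¢
Coin 3 (nickel, 5¢): balance = 25¢
Coin 4 (quarter, 25¢): balance = 50¢
All coins inserted, balance 50¢ < price 100¢ → REFUND 50¢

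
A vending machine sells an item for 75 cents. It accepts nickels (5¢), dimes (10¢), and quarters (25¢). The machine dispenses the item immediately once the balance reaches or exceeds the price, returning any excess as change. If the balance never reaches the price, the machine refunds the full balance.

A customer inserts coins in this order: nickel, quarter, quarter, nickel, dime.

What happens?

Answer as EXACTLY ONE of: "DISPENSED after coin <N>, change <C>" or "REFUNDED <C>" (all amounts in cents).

Price: 75¢
Coin 1 (nickel, 5¢): balance = 5¢
Coin 2 (quarter, 25¢): balance = 30¢
Coin 3 (quarter, 25¢): balance = 55¢
Coin 4 (nickel, 5¢): balance = 60¢
Coin 5 (dime, 10¢): balance = 70¢
All coins inserted, balance 70¢ < price 75¢ → REFUND 70¢

Answer: REFUNDED 70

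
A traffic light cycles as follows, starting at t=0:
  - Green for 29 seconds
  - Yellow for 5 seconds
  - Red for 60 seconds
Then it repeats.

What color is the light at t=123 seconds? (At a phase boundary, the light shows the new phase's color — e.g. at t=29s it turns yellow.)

Answer: yellow

Derivation:
Cycle length = 29 + 5 + 60 = 94s
t = 123, phase_t = 123 mod 94 = 29
29 <= 29 < 34 (yellow end) → YELLOW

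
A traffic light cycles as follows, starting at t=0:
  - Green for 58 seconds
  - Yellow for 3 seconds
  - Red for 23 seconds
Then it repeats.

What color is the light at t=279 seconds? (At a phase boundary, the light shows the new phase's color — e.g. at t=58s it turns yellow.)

Cycle length = 58 + 3 + 23 = 84s
t = 279, phase_t = 279 mod 84 = 27
27 < 58 (green end) → GREEN

Answer: green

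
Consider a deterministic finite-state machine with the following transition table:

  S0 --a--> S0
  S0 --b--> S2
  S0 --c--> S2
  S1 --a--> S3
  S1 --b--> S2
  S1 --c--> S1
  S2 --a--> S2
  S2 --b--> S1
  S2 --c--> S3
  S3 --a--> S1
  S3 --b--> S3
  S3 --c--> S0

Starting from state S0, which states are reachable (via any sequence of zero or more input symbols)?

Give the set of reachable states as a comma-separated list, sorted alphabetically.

Answer: S0, S1, S2, S3

Derivation:
BFS from S0:
  visit S0: S0--a-->S0 (seen), S0--b-->S2 (new), S0--c-->S2 (seen)
  visit S2: S2--a-->S2 (seen), S2--b-->S1 (new), S2--c-->S3 (new)
  visit S1: S1--a-->S3 (seen), S1--b-->S2 (seen), S1--c-->S1 (seen)
  visit S3: S3--a-->S1 (seen), S3--b-->S3 (seen), S3--c-->S0 (seen)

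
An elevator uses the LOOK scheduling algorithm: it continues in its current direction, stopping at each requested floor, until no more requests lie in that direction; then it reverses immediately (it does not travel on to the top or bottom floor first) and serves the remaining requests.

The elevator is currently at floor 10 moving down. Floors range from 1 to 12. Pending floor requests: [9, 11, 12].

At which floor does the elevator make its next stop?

Answer: 9

Derivation:
Current floor: 10, direction: down
Requests above: [11, 12]
Requests below: [9]
Moving down and requests lie below → nearest below is max([9]) = 9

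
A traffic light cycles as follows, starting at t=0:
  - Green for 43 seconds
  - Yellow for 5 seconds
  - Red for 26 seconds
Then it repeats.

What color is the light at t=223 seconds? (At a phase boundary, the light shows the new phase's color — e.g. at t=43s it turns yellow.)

Cycle length = 43 + 5 + 26 = 74s
t = 223, phase_t = 223 mod 74 = 1
1 < 43 (green end) → GREEN

Answer: green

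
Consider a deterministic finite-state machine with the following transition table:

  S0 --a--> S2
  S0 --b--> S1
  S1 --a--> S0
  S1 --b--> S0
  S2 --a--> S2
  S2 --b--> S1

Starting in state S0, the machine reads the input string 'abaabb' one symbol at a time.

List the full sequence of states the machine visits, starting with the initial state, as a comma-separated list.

Answer: S0, S2, S1, S0, S2, S1, S0

Derivation:
Start: S0
  read 'a': S0 --a--> S2
  read 'b': S2 --b--> S1
  read 'a': S1 --a--> S0
  read 'a': S0 --a--> S2
  read 'b': S2 --b--> S1
  read 'b': S1 --b--> S0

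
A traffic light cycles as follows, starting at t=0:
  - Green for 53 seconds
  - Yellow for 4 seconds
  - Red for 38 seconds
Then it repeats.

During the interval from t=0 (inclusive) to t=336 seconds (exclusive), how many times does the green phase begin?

Answer: 4

Derivation:
Cycle = 53+4+38 = 95s
green phase starts at t = k*95 + 0 for k=0,1,2,...
Need k*95+0 < 336 → k < 3.537
k ∈ {0, ..., 3} → 4 starts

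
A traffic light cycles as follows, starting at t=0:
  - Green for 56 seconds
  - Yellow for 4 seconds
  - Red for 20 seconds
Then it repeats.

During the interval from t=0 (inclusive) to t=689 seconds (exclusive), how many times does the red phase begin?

Answer: 8

Derivation:
Cycle = 56+4+20 = 80s
red phase starts at t = k*80 + 60 for k=0,1,2,...
Need k*80+60 < 689 → k < 7.862
k ∈ {0, ..., 7} → 8 starts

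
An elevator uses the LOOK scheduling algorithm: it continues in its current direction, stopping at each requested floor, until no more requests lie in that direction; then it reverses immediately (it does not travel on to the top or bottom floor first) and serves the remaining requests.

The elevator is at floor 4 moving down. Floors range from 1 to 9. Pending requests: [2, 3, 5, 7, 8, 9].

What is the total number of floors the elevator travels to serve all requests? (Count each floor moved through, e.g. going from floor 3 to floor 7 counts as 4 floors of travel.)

Answer: 9

Derivation:
Start at floor 4 moving down, LOOK stop order: [3, 2, 5, 7, 8, 9]
  4 → 3: |3-4| = 1, total = 1
  3 → 2: |2-3| = 1, total = 2
  2 → 5: |5-2| = 3, total = 5
  5 → 7: |7-5| = 2, total = 7
  7 → 8: |8-7| = 1, total = 8
  8 → 9: |9-8| = 1, total = 9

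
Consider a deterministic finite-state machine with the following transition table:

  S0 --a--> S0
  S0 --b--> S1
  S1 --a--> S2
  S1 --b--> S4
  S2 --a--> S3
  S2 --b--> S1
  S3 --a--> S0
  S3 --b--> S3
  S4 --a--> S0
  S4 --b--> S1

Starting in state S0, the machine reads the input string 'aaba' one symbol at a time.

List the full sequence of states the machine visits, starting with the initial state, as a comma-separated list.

Answer: S0, S0, S0, S1, S2

Derivation:
Start: S0
  read 'a': S0 --a--> S0
  read 'a': S0 --a--> S0
  read 'b': S0 --b--> S1
  read 'a': S1 --a--> S2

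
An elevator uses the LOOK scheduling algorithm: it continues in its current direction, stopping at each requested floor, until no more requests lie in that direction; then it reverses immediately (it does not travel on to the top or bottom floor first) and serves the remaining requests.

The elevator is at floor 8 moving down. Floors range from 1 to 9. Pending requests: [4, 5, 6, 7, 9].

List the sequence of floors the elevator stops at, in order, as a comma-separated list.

Current: 8, moving DOWN
Serve below first (descending): [7, 6, 5, 4]
Then reverse, serve above (ascending): [9]

Answer: 7, 6, 5, 4, 9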